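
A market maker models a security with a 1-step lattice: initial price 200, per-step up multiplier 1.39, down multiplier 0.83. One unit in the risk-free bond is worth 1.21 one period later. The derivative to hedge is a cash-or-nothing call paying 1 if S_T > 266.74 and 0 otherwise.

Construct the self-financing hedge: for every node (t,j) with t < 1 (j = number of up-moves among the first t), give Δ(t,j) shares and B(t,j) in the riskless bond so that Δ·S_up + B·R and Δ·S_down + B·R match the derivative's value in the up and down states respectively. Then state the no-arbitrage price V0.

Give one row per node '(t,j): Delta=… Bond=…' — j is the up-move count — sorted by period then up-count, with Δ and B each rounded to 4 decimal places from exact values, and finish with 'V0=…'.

The replicating-portfolio and risk-neutral prices coincide; use p* = (1.21−0.83)/(1.39−0.83) = 0.6786 for the latter.
Terminal values V(1,·): V(1,0)=0.0000, V(1,1)=1.0000
Node (0,0) S=200.0000: V=(p*·1.0000+(1−p*)·0.0000)/1.21=0.5608; Δ=(1.0000−0.0000)/(278.0000−166.0000)=0.0089; B=V−Δ·S=-1.2249
Self-financing check: at every node Δ·S+B equals the discounted successor values.

(0,0): Delta=0.0089 Bond=-1.2249
V0=0.5608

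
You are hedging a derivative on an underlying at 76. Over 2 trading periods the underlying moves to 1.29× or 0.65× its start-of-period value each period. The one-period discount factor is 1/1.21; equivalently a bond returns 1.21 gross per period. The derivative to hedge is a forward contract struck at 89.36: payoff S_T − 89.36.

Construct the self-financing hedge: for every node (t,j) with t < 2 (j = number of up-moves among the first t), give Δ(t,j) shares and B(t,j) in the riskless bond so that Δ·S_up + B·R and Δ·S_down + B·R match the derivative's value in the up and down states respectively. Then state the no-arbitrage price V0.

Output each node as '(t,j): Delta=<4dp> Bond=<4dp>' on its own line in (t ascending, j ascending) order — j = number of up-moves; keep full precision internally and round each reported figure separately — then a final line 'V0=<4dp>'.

The replicating-portfolio and risk-neutral prices coincide; use p* = (1.21−0.65)/(1.29−0.65) = 0.8750 for the latter.
At expiry t=2: V(2,0)=-57.2500, V(2,1)=-25.6340, V(2,2)=37.1116
Node (1,0) S=49.4000: V=(p*·-25.6340+(1−p*)·-57.2500)/1.21=-24.4512; Δ=(-25.6340−-57.2500)/(63.7260−32.1100)=1.0000; B=V−Δ·S=-73.8512
Node (1,1) S=98.0400: V=(p*·37.1116+(1−p*)·-25.6340)/1.21=24.1888; Δ=(37.1116−-25.6340)/(126.4716−63.7260)=1.0000; B=V−Δ·S=-73.8512
Node (0,0) S=76.0000: V=(p*·24.1888+(1−p*)·-24.4512)/1.21=14.9659; Δ=(24.1888−-24.4512)/(98.0400−49.4000)=1.0000; B=V−Δ·S=-61.0341
Each (Δ,B) replicates both successor values, so the strategy is self-financing and V0 is arbitrage-free.

(0,0): Delta=1.0000 Bond=-61.0341
(1,0): Delta=1.0000 Bond=-73.8512
(1,1): Delta=1.0000 Bond=-73.8512
V0=14.9659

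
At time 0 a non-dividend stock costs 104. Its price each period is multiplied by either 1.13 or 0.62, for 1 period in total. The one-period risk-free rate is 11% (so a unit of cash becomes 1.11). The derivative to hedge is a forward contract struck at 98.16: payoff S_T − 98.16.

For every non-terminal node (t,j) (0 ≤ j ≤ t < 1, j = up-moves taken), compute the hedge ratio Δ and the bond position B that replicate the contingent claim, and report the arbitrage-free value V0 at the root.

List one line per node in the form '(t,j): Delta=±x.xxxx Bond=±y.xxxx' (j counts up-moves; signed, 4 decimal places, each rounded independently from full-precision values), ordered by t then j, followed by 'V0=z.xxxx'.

The replicating-portfolio and risk-neutral prices coincide; use p* = (1.11−0.62)/(1.13−0.62) = 0.9608 for the latter.
Terminal payoffs: V(1,0)=-33.6800, V(1,1)=19.3600
(0,0): S=104.0000. Δ = (V_up−V_dn)/(S_up−S_dn) = (19.3600−-33.6800)/(117.5200−64.4800) = 1.0000. V = [p*·19.3600 + (1−p*)·-33.6800]/1.11 = 15.5676. B = V − Δ·S = -88.4324.
Self-financing check: at every node Δ·S+B equals the discounted successor values.

(0,0): Delta=1.0000 Bond=-88.4324
V0=15.5676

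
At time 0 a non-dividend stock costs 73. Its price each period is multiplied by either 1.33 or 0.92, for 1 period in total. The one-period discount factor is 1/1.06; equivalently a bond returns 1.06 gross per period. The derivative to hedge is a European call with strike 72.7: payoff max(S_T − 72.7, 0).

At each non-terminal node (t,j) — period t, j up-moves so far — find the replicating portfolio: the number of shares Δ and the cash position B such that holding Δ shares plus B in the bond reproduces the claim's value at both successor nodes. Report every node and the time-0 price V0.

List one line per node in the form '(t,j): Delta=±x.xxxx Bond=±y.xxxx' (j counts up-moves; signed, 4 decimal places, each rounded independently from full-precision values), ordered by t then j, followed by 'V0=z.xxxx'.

(0,0): Delta=0.8149 Bond=-51.6309
V0=7.8569

Since d<R<u, set p* = (R−d)/(u−d) = 0.3415; price each node as the discounted p*-expectation of its children.
Terminal payoffs: V(1,0)=0.0000, V(1,1)=24.3900
  t=0,j=0: stock 73.0000 → up 97.0900 (V=24.3900), down 67.1600 (V=0.0000). Price 7.8569; hedge Δ=0.8149, bond B=-51.6309.
Root portfolio cost Δ·73+B reproduces V0=7.8569.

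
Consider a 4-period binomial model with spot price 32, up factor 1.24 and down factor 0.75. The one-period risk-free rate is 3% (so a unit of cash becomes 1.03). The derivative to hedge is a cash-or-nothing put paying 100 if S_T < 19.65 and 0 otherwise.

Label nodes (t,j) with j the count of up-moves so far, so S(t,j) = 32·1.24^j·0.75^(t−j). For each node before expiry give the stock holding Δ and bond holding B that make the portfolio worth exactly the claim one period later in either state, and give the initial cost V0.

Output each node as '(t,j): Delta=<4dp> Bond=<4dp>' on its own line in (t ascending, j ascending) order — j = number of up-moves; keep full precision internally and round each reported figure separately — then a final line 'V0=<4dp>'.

(0,0): Delta=-1.8377 Bond=77.7895
(1,0): Delta=-3.9258 Bond=130.2390
(1,1): Delta=-0.8904 Bond=42.5364
(2,0): Delta=-6.2901 Bond=176.7024
(2,1): Delta=-2.8534 Bond=102.2291
(2,2): Delta=0.0000 Bond=0.0000
(3,0): Delta=0.0000 Bond=97.0874
(3,1): Delta=-9.1434 Bond=245.6905
(3,2): Delta=0.0000 Bond=0.0000
(3,3): Delta=0.0000 Bond=0.0000
V0=18.9835

Risk-neutral probability p* = (R−d)/(u−d) = (1.03−0.75)/(1.24−0.75) = 0.5714.
At expiry t=4: V(4,0)=100.0000, V(4,1)=100.0000, V(4,2)=0.0000, V(4,3)=0.0000, V(4,4)=0.0000
Node (3,0) S=13.5000: V=(p*·100.0000+(1−p*)·100.0000)/1.03=97.0874; Δ=(100.0000−100.0000)/(16.7400−10.1250)=0.0000; B=V−Δ·S=97.0874
Node (3,1) S=22.3200: V=(p*·0.0000+(1−p*)·100.0000)/1.03=41.6089; Δ=(0.0000−100.0000)/(27.6768−16.7400)=-9.1434; B=V−Δ·S=245.6905
Node (3,2) S=36.9024: V=(p*·0.0000+(1−p*)·0.0000)/1.03=0.0000; Δ=(0.0000−0.0000)/(45.7590−27.6768)=0.0000; B=V−Δ·S=0.0000
Node (3,3) S=61.0120: V=(p*·0.0000+(1−p*)·0.0000)/1.03=0.0000; Δ=(0.0000−0.0000)/(75.6548−45.7590)=0.0000; B=V−Δ·S=0.0000
Node (2,0) S=18.0000: V=(p*·41.6089+(1−p*)·97.0874)/1.03=63.4809; Δ=(41.6089−97.0874)/(22.3200−13.5000)=-6.2901; B=V−Δ·S=176.7024
Node (2,1) S=29.7600: V=(p*·0.0000+(1−p*)·41.6089)/1.03=17.3130; Δ=(0.0000−41.6089)/(36.9024−22.3200)=-2.8534; B=V−Δ·S=102.2291
Node (2,2) S=49.2032: V=(p*·0.0000+(1−p*)·0.0000)/1.03=0.0000; Δ=(0.0000−0.0000)/(61.0120−36.9024)=0.0000; B=V−Δ·S=0.0000
Node (1,0) S=24.0000: V=(p*·17.3130+(1−p*)·63.4809)/1.03=36.0187; Δ=(17.3130−63.4809)/(29.7600−18.0000)=-3.9258; B=V−Δ·S=130.2390
Node (1,1) S=39.6800: V=(p*·0.0000+(1−p*)·17.3130)/1.03=7.2037; Δ=(0.0000−17.3130)/(49.2032−29.7600)=-0.8904; B=V−Δ·S=42.5364
Node (0,0) S=32.0000: V=(p*·7.2037+(1−p*)·36.0187)/1.03=18.9835; Δ=(7.2037−36.0187)/(39.6800−24.0000)=-1.8377; B=V−Δ·S=77.7895
Check: Δ(0,0)·S0 + B(0,0) = 18.9835 = V0.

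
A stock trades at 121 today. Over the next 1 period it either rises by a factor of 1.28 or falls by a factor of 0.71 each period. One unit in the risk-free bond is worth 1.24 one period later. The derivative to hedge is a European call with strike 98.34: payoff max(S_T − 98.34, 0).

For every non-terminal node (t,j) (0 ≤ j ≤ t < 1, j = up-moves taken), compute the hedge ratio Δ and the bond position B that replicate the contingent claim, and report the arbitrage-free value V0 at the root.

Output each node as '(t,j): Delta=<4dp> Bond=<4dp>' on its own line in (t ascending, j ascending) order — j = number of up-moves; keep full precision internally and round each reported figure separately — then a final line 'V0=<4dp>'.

(0,0): Delta=0.8198 Bond=-56.7960
V0=42.3970

Under the risk-neutral measure, an up-move has probability p* = (R−d)/(u−d) = 0.9298 and values discount at R = 1.24.
Payoff layer (t=1): V(1,0)=0.0000, V(1,1)=56.5400
(0,0): S=121.0000. Δ = (V_up−V_dn)/(S_up−S_dn) = (56.5400−0.0000)/(154.8800−85.9100) = 0.8198. V = [p*·56.5400 + (1−p*)·0.0000]/1.24 = 42.3970. B = V − Δ·S = -56.7960.
Each (Δ,B) replicates both successor values, so the strategy is self-financing and V0 is arbitrage-free.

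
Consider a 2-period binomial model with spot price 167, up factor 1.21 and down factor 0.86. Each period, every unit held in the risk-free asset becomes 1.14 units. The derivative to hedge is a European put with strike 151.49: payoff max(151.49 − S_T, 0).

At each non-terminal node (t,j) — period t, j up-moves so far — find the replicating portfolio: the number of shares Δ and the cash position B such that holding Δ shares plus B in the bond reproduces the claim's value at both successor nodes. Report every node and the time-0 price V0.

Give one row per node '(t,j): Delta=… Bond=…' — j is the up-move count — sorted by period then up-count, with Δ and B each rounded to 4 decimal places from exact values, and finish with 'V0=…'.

(0,0): Delta=-0.0840 Bond=14.8845
(1,0): Delta=-0.5566 Bond=84.8419
(1,1): Delta=0.0000 Bond=0.0000
V0=0.8611

Under the risk-neutral measure, an up-move has probability p* = (R−d)/(u−d) = 0.8000 and values discount at R = 1.14.
Terminal payoffs: V(2,0)=27.9768, V(2,1)=0.0000, V(2,2)=0.0000
(1,0): S=143.6200. Δ = (V_up−V_dn)/(S_up−S_dn) = (0.0000−27.9768)/(173.7802−123.5132) = -0.5566. V = [p*·0.0000 + (1−p*)·27.9768]/1.14 = 4.9082. B = V − Δ·S = 84.8419.
(1,1): S=202.0700. Δ = (V_up−V_dn)/(S_up−S_dn) = (0.0000−0.0000)/(244.5047−173.7802) = 0.0000. V = [p*·0.0000 + (1−p*)·0.0000]/1.14 = 0.0000. B = V − Δ·S = 0.0000.
(0,0): S=167.0000. Δ = (V_up−V_dn)/(S_up−S_dn) = (0.0000−4.9082)/(202.0700−143.6200) = -0.0840. V = [p*·0.0000 + (1−p*)·4.9082]/1.14 = 0.8611. B = V − Δ·S = 14.8845.
Root portfolio cost Δ·167+B reproduces V0=0.8611.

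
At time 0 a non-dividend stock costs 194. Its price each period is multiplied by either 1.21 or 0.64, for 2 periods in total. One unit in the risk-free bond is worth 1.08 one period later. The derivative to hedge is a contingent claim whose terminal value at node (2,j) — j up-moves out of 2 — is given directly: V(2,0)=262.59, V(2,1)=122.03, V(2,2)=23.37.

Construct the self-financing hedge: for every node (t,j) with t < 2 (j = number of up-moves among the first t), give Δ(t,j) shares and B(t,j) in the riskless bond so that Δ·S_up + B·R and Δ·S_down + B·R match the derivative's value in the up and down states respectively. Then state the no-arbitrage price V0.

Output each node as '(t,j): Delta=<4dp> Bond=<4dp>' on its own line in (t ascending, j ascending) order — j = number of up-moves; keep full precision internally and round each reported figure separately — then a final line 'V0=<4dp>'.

Under the risk-neutral measure, an up-move has probability p* = (R−d)/(u−d) = 0.7719 and values discount at R = 1.08.
Terminal values V(2,·): V(2,0)=262.5900, V(2,1)=122.0300, V(2,2)=23.3700
  t=1,j=0: stock 124.1600 → up 150.2336 (V=122.0300), down 79.4624 (V=262.5900). Price 142.6737; hedge Δ=-1.9861, bond B=389.2701.
  t=1,j=1: stock 234.7400 → up 284.0354 (V=23.3700), down 150.2336 (V=122.0300). Price 42.4735; hedge Δ=-0.7374, bond B=215.5612.
  t=0,j=0: stock 194.0000 → up 234.7400 (V=42.4735), down 124.1600 (V=142.6737). Price 60.4872; hedge Δ=-0.9061, bond B=236.2769.
Check: Δ(0,0)·S0 + B(0,0) = 60.4872 = V0.

(0,0): Delta=-0.9061 Bond=236.2769
(1,0): Delta=-1.9861 Bond=389.2701
(1,1): Delta=-0.7374 Bond=215.5612
V0=60.4872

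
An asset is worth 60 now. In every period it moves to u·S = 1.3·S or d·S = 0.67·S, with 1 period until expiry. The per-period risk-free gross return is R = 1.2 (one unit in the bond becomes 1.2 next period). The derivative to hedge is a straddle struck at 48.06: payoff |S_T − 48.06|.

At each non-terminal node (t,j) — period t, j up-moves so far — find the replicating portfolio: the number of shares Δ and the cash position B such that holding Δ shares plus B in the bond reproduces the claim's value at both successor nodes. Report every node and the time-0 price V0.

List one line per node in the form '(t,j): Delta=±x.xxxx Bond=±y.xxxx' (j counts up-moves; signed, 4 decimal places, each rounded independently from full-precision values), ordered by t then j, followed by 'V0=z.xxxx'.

(0,0): Delta=0.5841 Bond=-13.0183
V0=22.0294

The replicating-portfolio and risk-neutral prices coincide; use p* = (1.2−0.67)/(1.3−0.67) = 0.8413 for the latter.
Terminal payoffs: V(1,0)=7.8600, V(1,1)=29.9400
(0,0): S=60.0000. Δ = (V_up−V_dn)/(S_up−S_dn) = (29.9400−7.8600)/(78.0000−40.2000) = 0.5841. V = [p*·29.9400 + (1−p*)·7.8600]/1.2 = 22.0294. B = V − Δ·S = -13.0183.
Self-financing check: at every node Δ·S+B equals the discounted successor values.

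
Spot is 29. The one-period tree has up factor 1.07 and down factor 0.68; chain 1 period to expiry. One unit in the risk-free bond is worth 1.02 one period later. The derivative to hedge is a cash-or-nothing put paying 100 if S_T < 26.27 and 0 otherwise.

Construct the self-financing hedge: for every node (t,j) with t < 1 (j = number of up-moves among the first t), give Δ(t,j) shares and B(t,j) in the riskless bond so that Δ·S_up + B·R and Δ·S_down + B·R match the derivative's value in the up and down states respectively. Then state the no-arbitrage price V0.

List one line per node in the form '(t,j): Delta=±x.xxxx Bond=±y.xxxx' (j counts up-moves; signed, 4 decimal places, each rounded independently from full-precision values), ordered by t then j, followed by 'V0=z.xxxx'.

Since d<R<u, set p* = (R−d)/(u−d) = 0.8718; price each node as the discounted p*-expectation of its children.
Payoff layer (t=1): V(1,0)=100.0000, V(1,1)=0.0000
Node (0,0) S=29.0000: V=(p*·0.0000+(1−p*)·100.0000)/1.02=12.5691; Δ=(0.0000−100.0000)/(31.0300−19.7200)=-8.8417; B=V−Δ·S=268.9794
Root portfolio cost Δ·29+B reproduces V0=12.5691.

(0,0): Delta=-8.8417 Bond=268.9794
V0=12.5691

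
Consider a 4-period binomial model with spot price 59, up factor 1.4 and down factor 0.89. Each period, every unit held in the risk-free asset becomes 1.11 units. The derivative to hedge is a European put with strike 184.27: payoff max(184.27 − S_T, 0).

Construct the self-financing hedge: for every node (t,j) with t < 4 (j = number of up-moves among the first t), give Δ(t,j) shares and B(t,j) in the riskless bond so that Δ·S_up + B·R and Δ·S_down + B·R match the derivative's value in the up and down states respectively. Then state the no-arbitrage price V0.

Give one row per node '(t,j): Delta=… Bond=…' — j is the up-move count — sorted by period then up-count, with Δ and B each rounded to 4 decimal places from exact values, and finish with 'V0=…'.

(0,0): Delta=-0.9173 Bond=117.4733
(1,0): Delta=-1.0000 Bond=134.7366
(1,1): Delta=-0.8480 Bond=124.6728
(2,0): Delta=-1.0000 Bond=149.5577
(2,1): Delta=-1.0000 Bond=149.5577
(2,2): Delta=-0.7207 Bond=123.6617
(3,0): Delta=-1.0000 Bond=166.0090
(3,1): Delta=-1.0000 Bond=166.0090
(3,2): Delta=-1.0000 Bond=166.0090
(3,3): Delta=-0.4867 Bond=99.3739
V0=63.3511

Under the risk-neutral measure, an up-move has probability p* = (R−d)/(u−d) = 0.4314 and values discount at R = 1.11.
Terminal values V(4,·): V(4,0)=147.2521, V(4,1)=126.0396, V(4,2)=92.6716, V(4,3)=40.1826, V(4,4)=0.0000
  t=3,j=0: stock 41.5932 → up 58.2304 (V=126.0396), down 37.0179 (V=147.2521). Price 124.4158; hedge Δ=-1.0000, bond B=166.0090.
  t=3,j=1: stock 65.4275 → up 91.5984 (V=92.6716), down 58.2304 (V=126.0396). Price 100.5815; hedge Δ=-1.0000, bond B=166.0090.
  t=3,j=2: stock 102.9196 → up 144.0874 (V=40.1826), down 91.5984 (V=92.6716). Price 63.0894; hedge Δ=-1.0000, bond B=166.0090.
  t=3,j=3: stock 161.8960 → up 226.6544 (V=0.0000), down 144.0874 (V=40.1826). Price 20.5846; hedge Δ=-0.4867, bond B=99.3739.
  t=2,j=0: stock 46.7339 → up 65.4275 (V=100.5815), down 41.5932 (V=124.4158). Price 102.8238; hedge Δ=-1.0000, bond B=149.5577.
  t=2,j=1: stock 73.5140 → up 102.9196 (V=63.0894), down 65.4275 (V=100.5815). Price 76.0437; hedge Δ=-1.0000, bond B=149.5577.
  t=2,j=2: stock 115.6400 → up 161.8960 (V=20.5846), down 102.9196 (V=63.0894). Price 40.3189; hedge Δ=-0.7207, bond B=123.6617.
  t=1,j=0: stock 52.5100 → up 73.5140 (V=76.0437), down 46.7339 (V=102.8238). Price 82.2266; hedge Δ=-1.0000, bond B=134.7366.
  t=1,j=1: stock 82.6000 → up 115.6400 (V=40.3189), down 73.5140 (V=76.0437). Price 54.6243; hedge Δ=-0.8480, bond B=124.6728.
  t=0,j=0: stock 59.0000 → up 82.6000 (V=54.6243), down 52.5100 (V=82.2266). Price 63.3511; hedge Δ=-0.9173, bond B=117.4733.
Root portfolio cost Δ·59+B reproduces V0=63.3511.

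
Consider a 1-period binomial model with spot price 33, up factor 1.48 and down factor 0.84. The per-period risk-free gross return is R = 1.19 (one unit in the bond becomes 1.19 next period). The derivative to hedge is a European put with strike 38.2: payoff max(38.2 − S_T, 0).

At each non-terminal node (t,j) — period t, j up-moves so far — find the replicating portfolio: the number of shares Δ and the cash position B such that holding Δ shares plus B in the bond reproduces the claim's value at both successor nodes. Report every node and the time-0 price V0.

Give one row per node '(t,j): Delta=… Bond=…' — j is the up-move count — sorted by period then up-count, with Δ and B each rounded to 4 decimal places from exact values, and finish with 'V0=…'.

Risk-neutral probability p* = (R−d)/(u−d) = (1.19−0.84)/(1.48−0.84) = 0.5469.
At expiry t=1: V(1,0)=10.4800, V(1,1)=0.0000
  t=0,j=0: stock 33.0000 → up 48.8400 (V=0.0000), down 27.7200 (V=10.4800). Price 3.9905; hedge Δ=-0.4962, bond B=20.3655.
Each (Δ,B) replicates both successor values, so the strategy is self-financing and V0 is arbitrage-free.

(0,0): Delta=-0.4962 Bond=20.3655
V0=3.9905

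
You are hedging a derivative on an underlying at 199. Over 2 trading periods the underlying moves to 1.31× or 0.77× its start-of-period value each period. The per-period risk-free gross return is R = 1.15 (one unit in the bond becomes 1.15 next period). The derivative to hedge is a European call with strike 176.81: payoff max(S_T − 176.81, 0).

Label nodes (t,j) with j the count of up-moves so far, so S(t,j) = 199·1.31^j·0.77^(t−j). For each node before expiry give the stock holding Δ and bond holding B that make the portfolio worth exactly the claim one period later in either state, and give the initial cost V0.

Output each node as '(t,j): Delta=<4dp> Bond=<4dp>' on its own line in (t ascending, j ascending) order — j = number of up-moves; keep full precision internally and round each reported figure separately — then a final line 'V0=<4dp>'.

(0,0): Delta=0.8590 Bond=-101.7229
(1,0): Delta=0.2891 Bond=-29.6609
(1,1): Delta=1.0000 Bond=-153.7478
V0=69.2111

Since d<R<u, set p* = (R−d)/(u−d) = 0.7037; price each node as the discounted p*-expectation of its children.
Terminal payoffs: V(2,0)=0.0000, V(2,1)=23.9213, V(2,2)=164.6939
(1,0): S=153.2300. Δ = (V_up−V_dn)/(S_up−S_dn) = (23.9213−0.0000)/(200.7313−117.9871) = 0.2891. V = [p*·23.9213 + (1−p*)·0.0000]/1.15 = 14.6378. B = V − Δ·S = -29.6609.
(1,1): S=260.6900. Δ = (V_up−V_dn)/(S_up−S_dn) = (164.6939−23.9213)/(341.5039−200.7313) = 1.0000. V = [p*·164.6939 + (1−p*)·23.9213]/1.15 = 106.9422. B = V − Δ·S = -153.7478.
(0,0): S=199.0000. Δ = (V_up−V_dn)/(S_up−S_dn) = (106.9422−14.6378)/(260.6900−153.2300) = 0.8590. V = [p*·106.9422 + (1−p*)·14.6378]/1.15 = 69.2111. B = V − Δ·S = -101.7229.
Self-financing check: at every node Δ·S+B equals the discounted successor values.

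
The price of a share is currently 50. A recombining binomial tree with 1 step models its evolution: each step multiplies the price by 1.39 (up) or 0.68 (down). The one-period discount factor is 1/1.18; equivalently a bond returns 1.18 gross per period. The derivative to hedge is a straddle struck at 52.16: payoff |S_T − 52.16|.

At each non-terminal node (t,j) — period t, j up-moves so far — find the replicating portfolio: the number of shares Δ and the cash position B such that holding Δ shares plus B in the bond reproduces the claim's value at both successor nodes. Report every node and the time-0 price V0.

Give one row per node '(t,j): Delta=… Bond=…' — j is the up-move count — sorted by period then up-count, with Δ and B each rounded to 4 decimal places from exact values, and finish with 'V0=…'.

No-arbitrage ⇒ martingale measure with p* = (R−d)/(u−d) = 0.7042.
Payoff layer (t=1): V(1,0)=18.1600, V(1,1)=17.3400
Node (0,0) S=50.0000: V=(p*·17.3400+(1−p*)·18.1600)/1.18=14.9005; Δ=(17.3400−18.1600)/(69.5000−34.0000)=-0.0231; B=V−Δ·S=16.0554
Check: Δ(0,0)·S0 + B(0,0) = 14.9005 = V0.

(0,0): Delta=-0.0231 Bond=16.0554
V0=14.9005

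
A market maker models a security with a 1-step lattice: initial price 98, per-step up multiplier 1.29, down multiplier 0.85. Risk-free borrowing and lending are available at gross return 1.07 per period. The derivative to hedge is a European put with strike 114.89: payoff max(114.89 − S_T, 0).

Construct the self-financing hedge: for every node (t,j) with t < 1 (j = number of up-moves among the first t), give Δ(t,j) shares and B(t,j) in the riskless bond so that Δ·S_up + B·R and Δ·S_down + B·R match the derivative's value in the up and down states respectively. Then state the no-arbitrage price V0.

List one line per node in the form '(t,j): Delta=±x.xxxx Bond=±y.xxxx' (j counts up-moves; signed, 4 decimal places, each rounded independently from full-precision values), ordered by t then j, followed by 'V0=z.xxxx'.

The replicating-portfolio and risk-neutral prices coincide; use p* = (1.07−0.85)/(1.29−0.85) = 0.5000 for the latter.
Terminal values V(1,·): V(1,0)=31.5900, V(1,1)=0.0000
(0,0): S=98.0000. Δ = (V_up−V_dn)/(S_up−S_dn) = (0.0000−31.5900)/(126.4200−83.3000) = -0.7326. V = [p*·0.0000 + (1−p*)·31.5900]/1.07 = 14.7617. B = V − Δ·S = 86.5571.
Each (Δ,B) replicates both successor values, so the strategy is self-financing and V0 is arbitrage-free.

(0,0): Delta=-0.7326 Bond=86.5571
V0=14.7617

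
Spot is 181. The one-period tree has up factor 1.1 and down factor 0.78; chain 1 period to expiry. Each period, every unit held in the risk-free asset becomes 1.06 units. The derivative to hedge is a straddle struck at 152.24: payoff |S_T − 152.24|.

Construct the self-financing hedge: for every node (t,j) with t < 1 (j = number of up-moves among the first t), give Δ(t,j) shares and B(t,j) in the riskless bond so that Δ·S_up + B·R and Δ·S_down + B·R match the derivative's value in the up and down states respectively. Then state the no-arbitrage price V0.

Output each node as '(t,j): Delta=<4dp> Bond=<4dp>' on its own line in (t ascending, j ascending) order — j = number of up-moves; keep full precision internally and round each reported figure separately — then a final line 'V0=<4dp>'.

Under the risk-neutral measure, an up-move has probability p* = (R−d)/(u−d) = 0.8750 and values discount at R = 1.06.
Terminal values V(1,·): V(1,0)=11.0600, V(1,1)=46.8600
Node (0,0) S=181.0000: V=(p*·46.8600+(1−p*)·11.0600)/1.06=39.9858; Δ=(46.8600−11.0600)/(199.1000−141.1800)=0.6181; B=V−Δ·S=-71.8892
Root portfolio cost Δ·181+B reproduces V0=39.9858.

(0,0): Delta=0.6181 Bond=-71.8892
V0=39.9858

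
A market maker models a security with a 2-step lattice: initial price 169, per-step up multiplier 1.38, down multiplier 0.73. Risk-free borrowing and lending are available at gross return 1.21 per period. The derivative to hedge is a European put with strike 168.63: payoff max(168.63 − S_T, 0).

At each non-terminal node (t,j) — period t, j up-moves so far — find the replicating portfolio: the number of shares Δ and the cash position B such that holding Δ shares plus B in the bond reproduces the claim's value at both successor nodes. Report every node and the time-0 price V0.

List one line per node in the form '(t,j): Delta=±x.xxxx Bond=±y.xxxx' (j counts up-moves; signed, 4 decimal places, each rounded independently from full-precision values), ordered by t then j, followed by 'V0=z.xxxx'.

(0,0): Delta=-0.1546 Bond=29.7980
(1,0): Delta=-0.9798 Bond=137.8595
(1,1): Delta=0.0000 Bond=0.0000
V0=3.6708

Risk-neutral probability p* = (R−d)/(u−d) = (1.21−0.73)/(1.38−0.73) = 0.7385.
Terminal values V(2,·): V(2,0)=78.5699, V(2,1)=0.0000, V(2,2)=0.0000
(1,0): S=123.3700. Δ = (V_up−V_dn)/(S_up−S_dn) = (0.0000−78.5699)/(170.2506−90.0601) = -0.9798. V = [p*·0.0000 + (1−p*)·78.5699]/1.21 = 16.9827. B = V − Δ·S = 137.8595.
(1,1): S=233.2200. Δ = (V_up−V_dn)/(S_up−S_dn) = (0.0000−0.0000)/(321.8436−170.2506) = 0.0000. V = [p*·0.0000 + (1−p*)·0.0000]/1.21 = 0.0000. B = V − Δ·S = 0.0000.
(0,0): S=169.0000. Δ = (V_up−V_dn)/(S_up−S_dn) = (0.0000−16.9827)/(233.2200−123.3700) = -0.1546. V = [p*·0.0000 + (1−p*)·16.9827]/1.21 = 3.6708. B = V − Δ·S = 29.7980.
Self-financing check: at every node Δ·S+B equals the discounted successor values.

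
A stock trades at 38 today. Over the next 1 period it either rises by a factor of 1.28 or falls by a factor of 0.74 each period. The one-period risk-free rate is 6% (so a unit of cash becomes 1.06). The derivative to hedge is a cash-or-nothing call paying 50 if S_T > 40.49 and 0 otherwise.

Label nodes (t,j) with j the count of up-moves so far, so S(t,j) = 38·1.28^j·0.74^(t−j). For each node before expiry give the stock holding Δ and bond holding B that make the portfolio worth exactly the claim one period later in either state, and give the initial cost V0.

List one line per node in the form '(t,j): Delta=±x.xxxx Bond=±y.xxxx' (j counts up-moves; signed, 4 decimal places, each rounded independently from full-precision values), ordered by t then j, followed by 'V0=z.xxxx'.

Risk-neutral probability p* = (R−d)/(u−d) = (1.06−0.74)/(1.28−0.74) = 0.5926.
At expiry t=1: V(1,0)=0.0000, V(1,1)=50.0000
  t=0,j=0: stock 38.0000 → up 48.6400 (V=50.0000), down 28.1200 (V=0.0000). Price 27.9525; hedge Δ=2.4366, bond B=-64.6401.
Each (Δ,B) replicates both successor values, so the strategy is self-financing and V0 is arbitrage-free.

(0,0): Delta=2.4366 Bond=-64.6401
V0=27.9525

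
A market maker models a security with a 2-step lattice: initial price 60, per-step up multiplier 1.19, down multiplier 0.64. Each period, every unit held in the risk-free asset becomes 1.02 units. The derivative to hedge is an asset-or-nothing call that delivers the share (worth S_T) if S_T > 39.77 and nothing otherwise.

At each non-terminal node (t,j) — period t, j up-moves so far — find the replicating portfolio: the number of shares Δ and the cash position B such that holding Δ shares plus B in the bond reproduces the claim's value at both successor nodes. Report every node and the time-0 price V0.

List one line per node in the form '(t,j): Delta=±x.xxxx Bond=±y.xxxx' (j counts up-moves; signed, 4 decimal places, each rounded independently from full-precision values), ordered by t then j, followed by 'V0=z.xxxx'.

Under the risk-neutral measure, an up-move has probability p* = (R−d)/(u−d) = 0.6909 and values discount at R = 1.02.
Payoff layer (t=2): V(2,0)=0.0000, V(2,1)=45.6960, V(2,2)=84.9660
Node (1,0) S=38.4000: V=(p*·45.6960+(1−p*)·0.0000)/1.02=30.9527; Δ=(45.6960−0.0000)/(45.6960−24.5760)=2.1636; B=V−Δ·S=-52.1309
Node (1,1) S=71.4000: V=(p*·84.9660+(1−p*)·45.6960)/1.02=71.4000; Δ=(84.9660−45.6960)/(84.9660−45.6960)=1.0000; B=V−Δ·S=0.0000
Node (0,0) S=60.0000: V=(p*·71.4000+(1−p*)·30.9527)/1.02=57.7433; Δ=(71.4000−30.9527)/(71.4000−38.4000)=1.2257; B=V−Δ·S=-15.7972
The time-0 hedge costs 57.7433, which is the no-arbitrage price.

(0,0): Delta=1.2257 Bond=-15.7972
(1,0): Delta=2.1636 Bond=-52.1309
(1,1): Delta=1.0000 Bond=0.0000
V0=57.7433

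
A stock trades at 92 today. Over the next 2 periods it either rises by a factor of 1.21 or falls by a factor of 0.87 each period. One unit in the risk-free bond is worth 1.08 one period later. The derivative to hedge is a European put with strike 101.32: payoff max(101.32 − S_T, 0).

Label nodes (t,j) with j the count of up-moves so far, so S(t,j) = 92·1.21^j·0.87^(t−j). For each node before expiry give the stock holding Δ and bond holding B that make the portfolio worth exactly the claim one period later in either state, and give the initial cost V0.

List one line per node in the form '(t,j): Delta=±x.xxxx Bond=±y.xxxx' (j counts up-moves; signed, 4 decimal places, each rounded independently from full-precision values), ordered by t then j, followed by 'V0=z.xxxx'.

The replicating-portfolio and risk-neutral prices coincide; use p* = (1.08−0.87)/(1.21−0.87) = 0.6176 for the latter.
At expiry t=2: V(2,0)=31.6852, V(2,1)=4.4716, V(2,2)=0.0000
(1,0): S=80.0400. Δ = (V_up−V_dn)/(S_up−S_dn) = (4.4716−31.6852)/(96.8484−69.6348) = -1.0000. V = [p*·4.4716 + (1−p*)·31.6852]/1.08 = 13.7748. B = V − Δ·S = 93.8148.
(1,1): S=111.3200. Δ = (V_up−V_dn)/(S_up−S_dn) = (0.0000−4.4716)/(134.6972−96.8484) = -0.1181. V = [p*·0.0000 + (1−p*)·4.4716]/1.08 = 1.5831. B = V − Δ·S = 14.7348.
(0,0): S=92.0000. Δ = (V_up−V_dn)/(S_up−S_dn) = (1.5831−13.7748)/(111.3200−80.0400) = -0.3898. V = [p*·1.5831 + (1−p*)·13.7748]/1.08 = 5.7821. B = V − Δ·S = 41.6401.
Self-financing check: at every node Δ·S+B equals the discounted successor values.

(0,0): Delta=-0.3898 Bond=41.6401
(1,0): Delta=-1.0000 Bond=93.8148
(1,1): Delta=-0.1181 Bond=14.7348
V0=5.7821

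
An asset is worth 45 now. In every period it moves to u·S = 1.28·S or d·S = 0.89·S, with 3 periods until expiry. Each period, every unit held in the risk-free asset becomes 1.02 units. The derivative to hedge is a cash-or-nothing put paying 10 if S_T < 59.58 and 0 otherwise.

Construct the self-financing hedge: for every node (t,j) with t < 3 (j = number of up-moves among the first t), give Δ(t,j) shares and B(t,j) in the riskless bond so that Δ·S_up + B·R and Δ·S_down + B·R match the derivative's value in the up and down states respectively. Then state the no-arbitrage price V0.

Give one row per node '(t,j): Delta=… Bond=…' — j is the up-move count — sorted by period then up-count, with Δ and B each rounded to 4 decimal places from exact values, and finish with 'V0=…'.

(0,0): Delta=-0.2434 Bond=17.9337
(1,0): Delta=-0.2092 Bond=16.9231
(1,1): Delta=-0.2910 Bond=21.0307
(2,0): Delta=0.0000 Bond=9.8039
(2,1): Delta=-0.5002 Bond=32.1770
(2,2): Delta=0.0000 Bond=0.0000
V0=6.9802

The replicating-portfolio and risk-neutral prices coincide; use p* = (1.02−0.89)/(1.28−0.89) = 0.3333 for the latter.
Terminal payoffs: V(3,0)=10.0000, V(3,1)=10.0000, V(3,2)=0.0000, V(3,3)=0.0000
(2,0): S=35.6445. Δ = (V_up−V_dn)/(S_up−S_dn) = (10.0000−10.0000)/(45.6250−31.7236) = 0.0000. V = [p*·10.0000 + (1−p*)·10.0000]/1.02 = 9.8039. B = V − Δ·S = 9.8039.
(2,1): S=51.2640. Δ = (V_up−V_dn)/(S_up−S_dn) = (0.0000−10.0000)/(65.6179−45.6250) = -0.5002. V = [p*·0.0000 + (1−p*)·10.0000]/1.02 = 6.5359. B = V − Δ·S = 32.1770.
(2,2): S=73.7280. Δ = (V_up−V_dn)/(S_up−S_dn) = (0.0000−0.0000)/(94.3718−65.6179) = 0.0000. V = [p*·0.0000 + (1−p*)·0.0000]/1.02 = 0.0000. B = V − Δ·S = 0.0000.
(1,0): S=40.0500. Δ = (V_up−V_dn)/(S_up−S_dn) = (6.5359−9.8039)/(51.2640−35.6445) = -0.2092. V = [p*·6.5359 + (1−p*)·9.8039]/1.02 = 8.5437. B = V − Δ·S = 16.9231.
(1,1): S=57.6000. Δ = (V_up−V_dn)/(S_up−S_dn) = (0.0000−6.5359)/(73.7280−51.2640) = -0.2910. V = [p*·0.0000 + (1−p*)·6.5359]/1.02 = 4.2719. B = V − Δ·S = 21.0307.
(0,0): S=45.0000. Δ = (V_up−V_dn)/(S_up−S_dn) = (4.2719−8.5437)/(57.6000−40.0500) = -0.2434. V = [p*·4.2719 + (1−p*)·8.5437]/1.02 = 6.9802. B = V − Δ·S = 17.9337.
Check: Δ(0,0)·S0 + B(0,0) = 6.9802 = V0.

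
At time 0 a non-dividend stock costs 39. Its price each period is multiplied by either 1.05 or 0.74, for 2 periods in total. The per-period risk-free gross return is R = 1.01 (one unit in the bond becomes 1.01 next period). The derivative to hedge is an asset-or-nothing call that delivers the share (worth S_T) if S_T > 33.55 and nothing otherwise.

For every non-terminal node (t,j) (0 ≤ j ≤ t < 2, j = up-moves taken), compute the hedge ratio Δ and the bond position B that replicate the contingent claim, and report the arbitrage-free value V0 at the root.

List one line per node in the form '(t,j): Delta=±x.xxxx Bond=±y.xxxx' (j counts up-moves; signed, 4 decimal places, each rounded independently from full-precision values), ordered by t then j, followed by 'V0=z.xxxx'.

(0,0): Delta=3.0669 Bond=-87.6340
(1,0): Delta=0.0000 Bond=0.0000
(1,1): Delta=3.3871 Bond=-101.6230
V0=31.9746

The replicating-portfolio and risk-neutral prices coincide; use p* = (1.01−0.74)/(1.05−0.74) = 0.8710 for the latter.
Payoff layer (t=2): V(2,0)=0.0000, V(2,1)=0.0000, V(2,2)=42.9975
  t=1,j=0: stock 28.8600 → up 30.3030 (V=0.0000), down 21.3564 (V=0.0000). Price 0.0000; hedge Δ=0.0000, bond B=0.0000.
  t=1,j=1: stock 40.9500 → up 42.9975 (V=42.9975), down 30.3030 (V=0.0000). Price 37.0786; hedge Δ=3.3871, bond B=-101.6230.
  t=0,j=0: stock 39.0000 → up 40.9500 (V=37.0786), down 28.8600 (V=0.0000). Price 31.9746; hedge Δ=3.0669, bond B=-87.6340.
Self-financing check: at every node Δ·S+B equals the discounted successor values.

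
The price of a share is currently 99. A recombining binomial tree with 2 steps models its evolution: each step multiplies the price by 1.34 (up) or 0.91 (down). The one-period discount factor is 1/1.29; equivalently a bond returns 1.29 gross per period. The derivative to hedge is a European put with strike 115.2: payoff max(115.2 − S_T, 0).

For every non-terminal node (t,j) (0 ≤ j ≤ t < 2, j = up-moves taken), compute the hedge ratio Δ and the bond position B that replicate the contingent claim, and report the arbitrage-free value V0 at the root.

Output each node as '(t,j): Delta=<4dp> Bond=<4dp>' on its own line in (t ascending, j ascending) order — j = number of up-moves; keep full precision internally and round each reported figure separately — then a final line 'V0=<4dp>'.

(0,0): Delta=-0.0703 Bond=7.2332
(1,0): Delta=-0.8575 Bond=80.2456
(1,1): Delta=0.0000 Bond=0.0000
V0=0.2699

Under the risk-neutral measure, an up-move has probability p* = (R−d)/(u−d) = 0.8837 and values discount at R = 1.29.
Terminal values V(2,·): V(2,0)=33.2181, V(2,1)=0.0000, V(2,2)=0.0000
(1,0): S=90.0900. Δ = (V_up−V_dn)/(S_up−S_dn) = (0.0000−33.2181)/(120.7206−81.9819) = -0.8575. V = [p*·0.0000 + (1−p*)·33.2181]/1.29 = 2.9942. B = V − Δ·S = 80.2456.
(1,1): S=132.6600. Δ = (V_up−V_dn)/(S_up−S_dn) = (0.0000−0.0000)/(177.7644−120.7206) = 0.0000. V = [p*·0.0000 + (1−p*)·0.0000]/1.29 = 0.0000. B = V − Δ·S = 0.0000.
(0,0): S=99.0000. Δ = (V_up−V_dn)/(S_up−S_dn) = (0.0000−2.9942)/(132.6600−90.0900) = -0.0703. V = [p*·0.0000 + (1−p*)·2.9942]/1.29 = 0.2699. B = V − Δ·S = 7.2332.
Each (Δ,B) replicates both successor values, so the strategy is self-financing and V0 is arbitrage-free.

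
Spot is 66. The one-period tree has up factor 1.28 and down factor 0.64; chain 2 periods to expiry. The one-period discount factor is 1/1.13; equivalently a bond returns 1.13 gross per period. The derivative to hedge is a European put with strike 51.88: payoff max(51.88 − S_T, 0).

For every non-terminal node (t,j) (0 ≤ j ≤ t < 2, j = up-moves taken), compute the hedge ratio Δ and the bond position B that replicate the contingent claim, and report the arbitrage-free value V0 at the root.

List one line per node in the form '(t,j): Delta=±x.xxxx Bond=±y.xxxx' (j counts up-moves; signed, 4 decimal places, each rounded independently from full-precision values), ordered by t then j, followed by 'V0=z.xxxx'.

(0,0): Delta=-0.1220 Bond=9.1211
(1,0): Delta=-0.9191 Bond=43.9759
(1,1): Delta=0.0000 Bond=0.0000
V0=1.0689

The replicating-portfolio and risk-neutral prices coincide; use p* = (1.13−0.64)/(1.28−0.64) = 0.7656 for the latter.
Payoff layer (t=2): V(2,0)=24.8464, V(2,1)=0.0000, V(2,2)=0.0000
(1,0): S=42.2400. Δ = (V_up−V_dn)/(S_up−S_dn) = (0.0000−24.8464)/(54.0672−27.0336) = -0.9191. V = [p*·0.0000 + (1−p*)·24.8464]/1.13 = 5.1534. B = V − Δ·S = 43.9759.
(1,1): S=84.4800. Δ = (V_up−V_dn)/(S_up−S_dn) = (0.0000−0.0000)/(108.1344−54.0672) = 0.0000. V = [p*·0.0000 + (1−p*)·0.0000]/1.13 = 0.0000. B = V − Δ·S = 0.0000.
(0,0): S=66.0000. Δ = (V_up−V_dn)/(S_up−S_dn) = (0.0000−5.1534)/(84.4800−42.2400) = -0.1220. V = [p*·0.0000 + (1−p*)·5.1534]/1.13 = 1.0689. B = V − Δ·S = 9.1211.
Root portfolio cost Δ·66+B reproduces V0=1.0689.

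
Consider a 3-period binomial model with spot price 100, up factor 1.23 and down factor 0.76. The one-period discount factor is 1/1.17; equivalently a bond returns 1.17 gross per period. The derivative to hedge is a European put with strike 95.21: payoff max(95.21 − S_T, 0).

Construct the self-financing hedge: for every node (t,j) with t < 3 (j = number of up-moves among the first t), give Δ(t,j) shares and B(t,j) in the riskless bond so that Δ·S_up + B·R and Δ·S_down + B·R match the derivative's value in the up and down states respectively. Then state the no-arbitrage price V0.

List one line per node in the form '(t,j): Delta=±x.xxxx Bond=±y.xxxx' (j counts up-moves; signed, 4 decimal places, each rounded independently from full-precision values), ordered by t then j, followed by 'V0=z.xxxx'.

(0,0): Delta=-0.0905 Bond=9.7633
(1,0): Delta=-0.5873 Bond=49.1796
(1,1): Delta=-0.0456 Bond=5.8977
(2,0): Delta=-1.0000 Bond=81.3761
(2,1): Delta=-0.5500 Bond=54.0520
(2,2): Delta=0.0000 Bond=0.0000
V0=0.7102

Since d<R<u, set p* = (R−d)/(u−d) = 0.8723; price each node as the discounted p*-expectation of its children.
Payoff layer (t=3): V(3,0)=51.3124, V(3,1)=24.1652, V(3,2)=0.0000, V(3,3)=0.0000
  t=2,j=0: stock 57.7600 → up 71.0448 (V=24.1652), down 43.8976 (V=51.3124). Price 23.6161; hedge Δ=-1.0000, bond B=81.3761.
  t=2,j=1: stock 93.4800 → up 114.9804 (V=0.0000), down 71.0448 (V=24.1652). Price 2.6367; hedge Δ=-0.5500, bond B=54.0520.
  t=2,j=2: stock 151.2900 → up 186.0867 (V=0.0000), down 114.9804 (V=0.0000). Price 0.0000; hedge Δ=0.0000, bond B=0.0000.
  t=1,j=0: stock 76.0000 → up 93.4800 (V=2.6367), down 57.7600 (V=23.6161). Price 4.5427; hedge Δ=-0.5873, bond B=49.1796.
  t=1,j=1: stock 123.0000 → up 151.2900 (V=0.0000), down 93.4800 (V=2.6367). Price 0.2877; hedge Δ=-0.0456, bond B=5.8977.
  t=0,j=0: stock 100.0000 → up 123.0000 (V=0.2877), down 76.0000 (V=4.5427). Price 0.7102; hedge Δ=-0.0905, bond B=9.7633.
Check: Δ(0,0)·S0 + B(0,0) = 0.7102 = V0.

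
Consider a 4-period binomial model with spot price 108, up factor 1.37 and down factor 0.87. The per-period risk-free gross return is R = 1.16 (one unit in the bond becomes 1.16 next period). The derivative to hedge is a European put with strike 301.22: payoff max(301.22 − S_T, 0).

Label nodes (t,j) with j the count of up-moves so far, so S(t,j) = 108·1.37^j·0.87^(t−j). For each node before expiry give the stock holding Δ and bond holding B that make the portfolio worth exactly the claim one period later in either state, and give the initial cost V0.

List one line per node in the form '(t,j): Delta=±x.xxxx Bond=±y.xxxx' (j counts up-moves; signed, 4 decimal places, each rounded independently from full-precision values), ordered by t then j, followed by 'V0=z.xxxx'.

(0,0): Delta=-0.8166 Bond=151.5041
(1,0): Delta=-1.0000 Bond=192.9789
(1,1): Delta=-0.7322 Bond=163.2649
(2,0): Delta=-1.0000 Bond=223.8555
(2,1): Delta=-1.0000 Bond=223.8555
(2,2): Delta=-0.6091 Bond=164.4275
(3,0): Delta=-1.0000 Bond=259.6724
(3,1): Delta=-1.0000 Bond=259.6724
(3,2): Delta=-1.0000 Bond=259.6724
(3,3): Delta=-0.4293 Bond=140.8163
V0=63.3135

Risk-neutral probability p* = (R−d)/(u−d) = (1.16−0.87)/(1.37−0.87) = 0.5800.
Terminal values V(4,·): V(4,0)=239.3471, V(4,1)=203.7879, V(4,2)=147.7924, V(4,3)=59.6157, V(4,4)=0.0000
(3,0): S=71.1183. Δ = (V_up−V_dn)/(S_up−S_dn) = (203.7879−239.3471)/(97.4321−61.8729) = -1.0000. V = [p*·203.7879 + (1−p*)·239.3471]/1.16 = 188.5541. B = V − Δ·S = 259.6724.
(3,1): S=111.9909. Δ = (V_up−V_dn)/(S_up−S_dn) = (147.7924−203.7879)/(153.4276−97.4321) = -1.0000. V = [p*·147.7924 + (1−p*)·203.7879]/1.16 = 147.6815. B = V − Δ·S = 259.6724.
(3,2): S=176.3535. Δ = (V_up−V_dn)/(S_up−S_dn) = (59.6157−147.7924)/(241.6043−153.4276) = -1.0000. V = [p*·59.6157 + (1−p*)·147.7924]/1.16 = 83.3189. B = V − Δ·S = 259.6724.
(3,3): S=277.7061. Δ = (V_up−V_dn)/(S_up−S_dn) = (0.0000−59.6157)/(380.4574−241.6043) = -0.4293. V = [p*·0.0000 + (1−p*)·59.6157]/1.16 = 21.5850. B = V − Δ·S = 140.8163.
(2,0): S=81.7452. Δ = (V_up−V_dn)/(S_up−S_dn) = (147.6815−188.5541)/(111.9909−71.1183) = -1.0000. V = [p*·147.6815 + (1−p*)·188.5541]/1.16 = 142.1103. B = V − Δ·S = 223.8555.
(2,1): S=128.7252. Δ = (V_up−V_dn)/(S_up−S_dn) = (83.3189−147.6815)/(176.3535−111.9909) = -1.0000. V = [p*·83.3189 + (1−p*)·147.6815]/1.16 = 95.1303. B = V − Δ·S = 223.8555.
(2,2): S=202.7052. Δ = (V_up−V_dn)/(S_up−S_dn) = (21.5850−83.3189)/(277.7061−176.3535) = -0.6091. V = [p*·21.5850 + (1−p*)·83.3189]/1.16 = 40.9597. B = V − Δ·S = 164.4275.
(1,0): S=93.9600. Δ = (V_up−V_dn)/(S_up−S_dn) = (95.1303−142.1103)/(128.7252−81.7452) = -1.0000. V = [p*·95.1303 + (1−p*)·142.1103]/1.16 = 99.0189. B = V − Δ·S = 192.9789.
(1,1): S=147.9600. Δ = (V_up−V_dn)/(S_up−S_dn) = (40.9597−95.1303)/(202.7052−128.7252) = -0.7322. V = [p*·40.9597 + (1−p*)·95.1303]/1.16 = 54.9236. B = V − Δ·S = 163.2649.
(0,0): S=108.0000. Δ = (V_up−V_dn)/(S_up−S_dn) = (54.9236−99.0189)/(147.9600−93.9600) = -0.8166. V = [p*·54.9236 + (1−p*)·99.0189]/1.16 = 63.3135. B = V − Δ·S = 151.5041.
The time-0 hedge costs 63.3135, which is the no-arbitrage price.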